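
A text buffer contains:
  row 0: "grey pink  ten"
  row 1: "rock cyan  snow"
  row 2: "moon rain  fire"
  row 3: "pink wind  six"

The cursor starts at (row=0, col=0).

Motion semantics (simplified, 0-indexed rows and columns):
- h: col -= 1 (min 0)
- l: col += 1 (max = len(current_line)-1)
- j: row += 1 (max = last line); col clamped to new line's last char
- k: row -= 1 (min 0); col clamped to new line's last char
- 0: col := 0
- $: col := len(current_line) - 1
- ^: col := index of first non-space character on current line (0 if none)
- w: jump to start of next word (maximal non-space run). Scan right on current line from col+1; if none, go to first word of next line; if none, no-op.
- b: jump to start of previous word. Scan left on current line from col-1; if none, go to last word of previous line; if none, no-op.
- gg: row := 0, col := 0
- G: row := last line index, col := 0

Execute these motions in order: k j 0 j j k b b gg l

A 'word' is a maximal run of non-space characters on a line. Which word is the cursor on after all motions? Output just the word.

Answer: grey

Derivation:
After 1 (k): row=0 col=0 char='g'
After 2 (j): row=1 col=0 char='r'
After 3 (0): row=1 col=0 char='r'
After 4 (j): row=2 col=0 char='m'
After 5 (j): row=3 col=0 char='p'
After 6 (k): row=2 col=0 char='m'
After 7 (b): row=1 col=11 char='s'
After 8 (b): row=1 col=5 char='c'
After 9 (gg): row=0 col=0 char='g'
After 10 (l): row=0 col=1 char='r'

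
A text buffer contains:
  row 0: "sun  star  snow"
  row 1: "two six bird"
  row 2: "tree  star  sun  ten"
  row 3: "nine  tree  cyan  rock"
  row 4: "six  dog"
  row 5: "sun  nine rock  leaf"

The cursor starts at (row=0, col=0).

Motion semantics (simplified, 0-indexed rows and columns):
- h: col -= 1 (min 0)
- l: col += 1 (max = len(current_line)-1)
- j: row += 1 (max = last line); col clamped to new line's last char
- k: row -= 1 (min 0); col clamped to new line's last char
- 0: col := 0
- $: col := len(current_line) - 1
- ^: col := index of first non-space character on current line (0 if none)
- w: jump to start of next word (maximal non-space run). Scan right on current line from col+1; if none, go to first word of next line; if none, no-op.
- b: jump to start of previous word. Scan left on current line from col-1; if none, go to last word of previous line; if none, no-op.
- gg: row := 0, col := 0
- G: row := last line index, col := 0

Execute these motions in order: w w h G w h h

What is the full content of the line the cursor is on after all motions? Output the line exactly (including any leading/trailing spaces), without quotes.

After 1 (w): row=0 col=5 char='s'
After 2 (w): row=0 col=11 char='s'
After 3 (h): row=0 col=10 char='_'
After 4 (G): row=5 col=0 char='s'
After 5 (w): row=5 col=5 char='n'
After 6 (h): row=5 col=4 char='_'
After 7 (h): row=5 col=3 char='_'

Answer: sun  nine rock  leaf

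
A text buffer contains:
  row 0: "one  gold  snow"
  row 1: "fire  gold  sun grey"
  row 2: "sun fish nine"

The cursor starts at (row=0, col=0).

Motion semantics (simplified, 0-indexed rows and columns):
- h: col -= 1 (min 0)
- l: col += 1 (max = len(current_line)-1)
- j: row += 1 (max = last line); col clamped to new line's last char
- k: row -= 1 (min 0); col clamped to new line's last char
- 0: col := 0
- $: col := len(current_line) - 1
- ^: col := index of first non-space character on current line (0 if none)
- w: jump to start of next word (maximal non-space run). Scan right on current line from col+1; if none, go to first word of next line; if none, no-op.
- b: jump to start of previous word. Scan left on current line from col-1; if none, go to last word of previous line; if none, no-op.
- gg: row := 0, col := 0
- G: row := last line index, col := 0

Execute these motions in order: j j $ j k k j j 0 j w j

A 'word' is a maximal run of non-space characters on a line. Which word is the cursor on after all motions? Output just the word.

Answer: fish

Derivation:
After 1 (j): row=1 col=0 char='f'
After 2 (j): row=2 col=0 char='s'
After 3 ($): row=2 col=12 char='e'
After 4 (j): row=2 col=12 char='e'
After 5 (k): row=1 col=12 char='s'
After 6 (k): row=0 col=12 char='n'
After 7 (j): row=1 col=12 char='s'
After 8 (j): row=2 col=12 char='e'
After 9 (0): row=2 col=0 char='s'
After 10 (j): row=2 col=0 char='s'
After 11 (w): row=2 col=4 char='f'
After 12 (j): row=2 col=4 char='f'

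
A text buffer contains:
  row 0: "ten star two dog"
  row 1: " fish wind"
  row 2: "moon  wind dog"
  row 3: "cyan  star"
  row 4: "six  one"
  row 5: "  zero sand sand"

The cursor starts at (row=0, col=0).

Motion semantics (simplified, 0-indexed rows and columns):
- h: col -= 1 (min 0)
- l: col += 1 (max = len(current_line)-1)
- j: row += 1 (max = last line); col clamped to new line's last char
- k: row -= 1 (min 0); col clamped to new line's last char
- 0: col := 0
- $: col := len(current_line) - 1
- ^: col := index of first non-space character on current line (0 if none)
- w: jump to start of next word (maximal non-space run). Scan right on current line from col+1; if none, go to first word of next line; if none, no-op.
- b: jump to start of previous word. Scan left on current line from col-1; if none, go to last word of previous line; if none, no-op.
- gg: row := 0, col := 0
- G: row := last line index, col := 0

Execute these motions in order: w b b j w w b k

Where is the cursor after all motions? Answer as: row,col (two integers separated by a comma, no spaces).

Answer: 0,1

Derivation:
After 1 (w): row=0 col=4 char='s'
After 2 (b): row=0 col=0 char='t'
After 3 (b): row=0 col=0 char='t'
After 4 (j): row=1 col=0 char='_'
After 5 (w): row=1 col=1 char='f'
After 6 (w): row=1 col=6 char='w'
After 7 (b): row=1 col=1 char='f'
After 8 (k): row=0 col=1 char='e'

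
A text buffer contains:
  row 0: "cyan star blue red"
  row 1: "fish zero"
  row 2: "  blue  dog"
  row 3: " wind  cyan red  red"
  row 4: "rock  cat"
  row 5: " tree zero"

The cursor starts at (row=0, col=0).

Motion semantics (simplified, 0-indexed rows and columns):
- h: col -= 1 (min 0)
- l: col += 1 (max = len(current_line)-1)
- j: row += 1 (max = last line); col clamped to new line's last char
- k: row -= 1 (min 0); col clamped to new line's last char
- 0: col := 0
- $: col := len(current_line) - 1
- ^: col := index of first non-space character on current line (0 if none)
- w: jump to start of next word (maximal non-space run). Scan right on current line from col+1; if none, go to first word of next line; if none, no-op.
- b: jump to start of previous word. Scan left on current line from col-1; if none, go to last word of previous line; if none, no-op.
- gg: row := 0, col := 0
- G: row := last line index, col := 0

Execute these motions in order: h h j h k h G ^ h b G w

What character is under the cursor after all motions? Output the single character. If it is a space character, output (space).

After 1 (h): row=0 col=0 char='c'
After 2 (h): row=0 col=0 char='c'
After 3 (j): row=1 col=0 char='f'
After 4 (h): row=1 col=0 char='f'
After 5 (k): row=0 col=0 char='c'
After 6 (h): row=0 col=0 char='c'
After 7 (G): row=5 col=0 char='_'
After 8 (^): row=5 col=1 char='t'
After 9 (h): row=5 col=0 char='_'
After 10 (b): row=4 col=6 char='c'
After 11 (G): row=5 col=0 char='_'
After 12 (w): row=5 col=1 char='t'

Answer: t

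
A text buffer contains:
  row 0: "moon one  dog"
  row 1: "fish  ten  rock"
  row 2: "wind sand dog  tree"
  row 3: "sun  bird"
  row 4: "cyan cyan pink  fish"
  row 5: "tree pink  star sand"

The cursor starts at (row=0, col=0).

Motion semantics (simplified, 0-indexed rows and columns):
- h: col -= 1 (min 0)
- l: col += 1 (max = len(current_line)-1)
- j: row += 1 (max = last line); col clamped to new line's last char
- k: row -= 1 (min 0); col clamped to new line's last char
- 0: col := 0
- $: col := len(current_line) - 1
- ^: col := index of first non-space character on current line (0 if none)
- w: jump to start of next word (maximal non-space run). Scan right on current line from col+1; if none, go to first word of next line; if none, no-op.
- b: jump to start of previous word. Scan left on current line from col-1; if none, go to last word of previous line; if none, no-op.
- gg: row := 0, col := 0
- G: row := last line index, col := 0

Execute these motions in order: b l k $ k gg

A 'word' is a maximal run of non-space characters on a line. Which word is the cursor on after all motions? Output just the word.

After 1 (b): row=0 col=0 char='m'
After 2 (l): row=0 col=1 char='o'
After 3 (k): row=0 col=1 char='o'
After 4 ($): row=0 col=12 char='g'
After 5 (k): row=0 col=12 char='g'
After 6 (gg): row=0 col=0 char='m'

Answer: moon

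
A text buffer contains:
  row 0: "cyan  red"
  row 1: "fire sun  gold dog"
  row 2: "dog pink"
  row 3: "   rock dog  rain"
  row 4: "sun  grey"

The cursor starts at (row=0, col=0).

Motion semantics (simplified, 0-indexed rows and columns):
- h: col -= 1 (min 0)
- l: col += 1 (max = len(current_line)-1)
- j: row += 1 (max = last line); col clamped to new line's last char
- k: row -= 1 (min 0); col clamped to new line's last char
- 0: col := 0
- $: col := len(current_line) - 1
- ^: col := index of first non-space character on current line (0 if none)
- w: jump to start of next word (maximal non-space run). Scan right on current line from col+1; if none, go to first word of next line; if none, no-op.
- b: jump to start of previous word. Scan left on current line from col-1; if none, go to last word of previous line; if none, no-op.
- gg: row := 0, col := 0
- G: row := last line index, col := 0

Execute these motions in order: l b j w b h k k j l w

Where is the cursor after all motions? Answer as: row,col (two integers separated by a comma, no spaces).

After 1 (l): row=0 col=1 char='y'
After 2 (b): row=0 col=0 char='c'
After 3 (j): row=1 col=0 char='f'
After 4 (w): row=1 col=5 char='s'
After 5 (b): row=1 col=0 char='f'
After 6 (h): row=1 col=0 char='f'
After 7 (k): row=0 col=0 char='c'
After 8 (k): row=0 col=0 char='c'
After 9 (j): row=1 col=0 char='f'
After 10 (l): row=1 col=1 char='i'
After 11 (w): row=1 col=5 char='s'

Answer: 1,5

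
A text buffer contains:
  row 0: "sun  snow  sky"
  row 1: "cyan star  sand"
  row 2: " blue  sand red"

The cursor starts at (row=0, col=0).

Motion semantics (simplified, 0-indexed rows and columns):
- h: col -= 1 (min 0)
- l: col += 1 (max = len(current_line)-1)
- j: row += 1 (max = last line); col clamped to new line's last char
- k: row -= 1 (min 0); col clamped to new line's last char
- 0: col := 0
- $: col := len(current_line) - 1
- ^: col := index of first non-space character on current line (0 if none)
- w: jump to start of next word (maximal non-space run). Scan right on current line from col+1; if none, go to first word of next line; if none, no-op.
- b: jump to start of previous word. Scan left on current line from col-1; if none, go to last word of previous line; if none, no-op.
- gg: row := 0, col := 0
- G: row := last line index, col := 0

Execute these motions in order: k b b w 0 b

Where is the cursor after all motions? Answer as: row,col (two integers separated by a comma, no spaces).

Answer: 0,0

Derivation:
After 1 (k): row=0 col=0 char='s'
After 2 (b): row=0 col=0 char='s'
After 3 (b): row=0 col=0 char='s'
After 4 (w): row=0 col=5 char='s'
After 5 (0): row=0 col=0 char='s'
After 6 (b): row=0 col=0 char='s'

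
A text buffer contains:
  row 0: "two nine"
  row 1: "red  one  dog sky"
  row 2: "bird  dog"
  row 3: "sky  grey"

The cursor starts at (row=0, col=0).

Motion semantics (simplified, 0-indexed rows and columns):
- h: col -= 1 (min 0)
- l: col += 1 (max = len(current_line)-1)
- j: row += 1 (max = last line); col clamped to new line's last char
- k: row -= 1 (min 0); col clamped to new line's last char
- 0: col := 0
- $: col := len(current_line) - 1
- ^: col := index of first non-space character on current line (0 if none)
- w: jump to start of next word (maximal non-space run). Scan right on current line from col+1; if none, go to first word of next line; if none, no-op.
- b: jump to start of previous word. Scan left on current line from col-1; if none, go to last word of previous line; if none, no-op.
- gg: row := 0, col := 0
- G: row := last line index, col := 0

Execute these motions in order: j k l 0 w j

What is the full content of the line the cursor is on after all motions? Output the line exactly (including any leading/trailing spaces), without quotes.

Answer: red  one  dog sky

Derivation:
After 1 (j): row=1 col=0 char='r'
After 2 (k): row=0 col=0 char='t'
After 3 (l): row=0 col=1 char='w'
After 4 (0): row=0 col=0 char='t'
After 5 (w): row=0 col=4 char='n'
After 6 (j): row=1 col=4 char='_'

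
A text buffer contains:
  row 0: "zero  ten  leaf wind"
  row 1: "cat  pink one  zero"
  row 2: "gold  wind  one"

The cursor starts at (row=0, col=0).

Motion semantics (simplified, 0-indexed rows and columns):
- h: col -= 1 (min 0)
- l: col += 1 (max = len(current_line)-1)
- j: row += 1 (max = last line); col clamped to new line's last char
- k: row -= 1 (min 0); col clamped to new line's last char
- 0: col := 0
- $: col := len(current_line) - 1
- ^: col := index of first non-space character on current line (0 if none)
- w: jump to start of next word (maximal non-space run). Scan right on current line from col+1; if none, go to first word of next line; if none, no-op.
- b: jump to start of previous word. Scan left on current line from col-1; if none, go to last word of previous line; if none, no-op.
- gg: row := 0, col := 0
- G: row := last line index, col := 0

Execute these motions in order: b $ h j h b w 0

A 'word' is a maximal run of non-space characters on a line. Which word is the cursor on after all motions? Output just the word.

After 1 (b): row=0 col=0 char='z'
After 2 ($): row=0 col=19 char='d'
After 3 (h): row=0 col=18 char='n'
After 4 (j): row=1 col=18 char='o'
After 5 (h): row=1 col=17 char='r'
After 6 (b): row=1 col=15 char='z'
After 7 (w): row=2 col=0 char='g'
After 8 (0): row=2 col=0 char='g'

Answer: gold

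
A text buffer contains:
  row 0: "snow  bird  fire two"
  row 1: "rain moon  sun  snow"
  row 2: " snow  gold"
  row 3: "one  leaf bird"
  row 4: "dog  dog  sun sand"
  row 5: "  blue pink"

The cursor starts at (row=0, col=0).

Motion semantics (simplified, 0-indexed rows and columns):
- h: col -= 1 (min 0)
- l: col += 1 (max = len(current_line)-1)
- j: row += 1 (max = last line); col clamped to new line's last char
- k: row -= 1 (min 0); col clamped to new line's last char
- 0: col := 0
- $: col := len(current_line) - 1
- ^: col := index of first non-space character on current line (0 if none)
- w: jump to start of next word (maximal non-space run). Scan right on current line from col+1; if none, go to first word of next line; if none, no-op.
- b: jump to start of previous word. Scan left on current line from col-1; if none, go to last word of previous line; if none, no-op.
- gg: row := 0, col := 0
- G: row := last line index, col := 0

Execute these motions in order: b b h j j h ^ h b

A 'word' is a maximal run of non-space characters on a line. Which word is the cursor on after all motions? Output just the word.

After 1 (b): row=0 col=0 char='s'
After 2 (b): row=0 col=0 char='s'
After 3 (h): row=0 col=0 char='s'
After 4 (j): row=1 col=0 char='r'
After 5 (j): row=2 col=0 char='_'
After 6 (h): row=2 col=0 char='_'
After 7 (^): row=2 col=1 char='s'
After 8 (h): row=2 col=0 char='_'
After 9 (b): row=1 col=16 char='s'

Answer: snow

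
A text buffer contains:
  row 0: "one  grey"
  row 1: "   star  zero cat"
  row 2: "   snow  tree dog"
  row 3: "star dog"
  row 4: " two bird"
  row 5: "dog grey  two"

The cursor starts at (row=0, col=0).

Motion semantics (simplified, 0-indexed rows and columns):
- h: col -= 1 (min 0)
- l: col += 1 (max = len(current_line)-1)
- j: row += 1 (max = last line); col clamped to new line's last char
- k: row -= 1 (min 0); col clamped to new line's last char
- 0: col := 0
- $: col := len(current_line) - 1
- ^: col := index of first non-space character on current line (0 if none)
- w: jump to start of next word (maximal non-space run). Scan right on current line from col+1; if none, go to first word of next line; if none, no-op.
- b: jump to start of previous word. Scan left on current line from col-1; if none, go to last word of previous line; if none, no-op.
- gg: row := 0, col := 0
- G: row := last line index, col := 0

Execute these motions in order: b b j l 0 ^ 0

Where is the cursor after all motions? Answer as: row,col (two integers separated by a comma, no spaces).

Answer: 1,0

Derivation:
After 1 (b): row=0 col=0 char='o'
After 2 (b): row=0 col=0 char='o'
After 3 (j): row=1 col=0 char='_'
After 4 (l): row=1 col=1 char='_'
After 5 (0): row=1 col=0 char='_'
After 6 (^): row=1 col=3 char='s'
After 7 (0): row=1 col=0 char='_'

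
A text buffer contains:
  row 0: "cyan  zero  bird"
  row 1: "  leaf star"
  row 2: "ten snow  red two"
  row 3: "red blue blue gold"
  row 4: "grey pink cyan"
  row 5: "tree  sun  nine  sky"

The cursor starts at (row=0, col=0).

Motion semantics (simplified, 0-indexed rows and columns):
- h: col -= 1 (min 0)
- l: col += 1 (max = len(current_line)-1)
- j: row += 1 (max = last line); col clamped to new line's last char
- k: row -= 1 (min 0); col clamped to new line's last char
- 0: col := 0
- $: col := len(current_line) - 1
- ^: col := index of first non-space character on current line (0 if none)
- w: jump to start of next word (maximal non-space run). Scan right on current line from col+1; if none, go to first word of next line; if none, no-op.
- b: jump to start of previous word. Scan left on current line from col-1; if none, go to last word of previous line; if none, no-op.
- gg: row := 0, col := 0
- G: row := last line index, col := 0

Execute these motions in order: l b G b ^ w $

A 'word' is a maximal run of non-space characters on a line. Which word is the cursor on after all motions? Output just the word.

After 1 (l): row=0 col=1 char='y'
After 2 (b): row=0 col=0 char='c'
After 3 (G): row=5 col=0 char='t'
After 4 (b): row=4 col=10 char='c'
After 5 (^): row=4 col=0 char='g'
After 6 (w): row=4 col=5 char='p'
After 7 ($): row=4 col=13 char='n'

Answer: cyan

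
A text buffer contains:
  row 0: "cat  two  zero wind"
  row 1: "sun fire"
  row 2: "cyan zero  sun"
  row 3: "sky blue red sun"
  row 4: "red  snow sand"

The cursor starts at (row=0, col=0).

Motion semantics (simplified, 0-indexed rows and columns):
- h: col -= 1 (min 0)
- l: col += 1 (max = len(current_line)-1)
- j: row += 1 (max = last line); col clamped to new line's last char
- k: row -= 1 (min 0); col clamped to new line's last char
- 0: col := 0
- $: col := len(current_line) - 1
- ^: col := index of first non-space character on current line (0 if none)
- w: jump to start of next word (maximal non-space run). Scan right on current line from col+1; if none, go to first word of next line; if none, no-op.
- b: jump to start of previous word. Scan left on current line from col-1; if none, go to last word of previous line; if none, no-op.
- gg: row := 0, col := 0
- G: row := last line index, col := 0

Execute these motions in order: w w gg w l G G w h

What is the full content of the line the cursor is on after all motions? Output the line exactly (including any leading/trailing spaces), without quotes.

After 1 (w): row=0 col=5 char='t'
After 2 (w): row=0 col=10 char='z'
After 3 (gg): row=0 col=0 char='c'
After 4 (w): row=0 col=5 char='t'
After 5 (l): row=0 col=6 char='w'
After 6 (G): row=4 col=0 char='r'
After 7 (G): row=4 col=0 char='r'
After 8 (w): row=4 col=5 char='s'
After 9 (h): row=4 col=4 char='_'

Answer: red  snow sand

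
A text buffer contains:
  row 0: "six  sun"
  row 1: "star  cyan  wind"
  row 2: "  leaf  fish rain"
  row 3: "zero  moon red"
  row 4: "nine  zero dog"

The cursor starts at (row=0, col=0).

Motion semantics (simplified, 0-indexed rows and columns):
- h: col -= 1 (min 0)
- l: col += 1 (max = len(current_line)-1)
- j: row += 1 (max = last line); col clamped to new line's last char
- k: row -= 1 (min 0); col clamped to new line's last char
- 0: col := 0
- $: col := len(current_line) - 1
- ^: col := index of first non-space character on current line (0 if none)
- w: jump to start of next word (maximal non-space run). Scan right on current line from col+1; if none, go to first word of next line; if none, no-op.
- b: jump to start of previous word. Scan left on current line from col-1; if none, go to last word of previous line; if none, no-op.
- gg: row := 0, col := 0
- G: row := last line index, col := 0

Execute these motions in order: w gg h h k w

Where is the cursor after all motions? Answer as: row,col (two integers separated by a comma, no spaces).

After 1 (w): row=0 col=5 char='s'
After 2 (gg): row=0 col=0 char='s'
After 3 (h): row=0 col=0 char='s'
After 4 (h): row=0 col=0 char='s'
After 5 (k): row=0 col=0 char='s'
After 6 (w): row=0 col=5 char='s'

Answer: 0,5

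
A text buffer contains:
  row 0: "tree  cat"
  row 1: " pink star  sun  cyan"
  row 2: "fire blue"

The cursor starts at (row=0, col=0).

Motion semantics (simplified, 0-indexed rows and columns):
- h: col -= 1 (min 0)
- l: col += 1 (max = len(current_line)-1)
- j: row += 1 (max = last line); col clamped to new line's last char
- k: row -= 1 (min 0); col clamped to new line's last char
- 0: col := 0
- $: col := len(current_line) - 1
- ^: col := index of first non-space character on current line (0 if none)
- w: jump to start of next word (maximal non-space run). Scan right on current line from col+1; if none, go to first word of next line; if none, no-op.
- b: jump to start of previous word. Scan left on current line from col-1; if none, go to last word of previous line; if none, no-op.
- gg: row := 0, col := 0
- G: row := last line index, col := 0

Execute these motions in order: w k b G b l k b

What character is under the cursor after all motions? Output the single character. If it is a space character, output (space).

After 1 (w): row=0 col=6 char='c'
After 2 (k): row=0 col=6 char='c'
After 3 (b): row=0 col=0 char='t'
After 4 (G): row=2 col=0 char='f'
After 5 (b): row=1 col=17 char='c'
After 6 (l): row=1 col=18 char='y'
After 7 (k): row=0 col=8 char='t'
After 8 (b): row=0 col=6 char='c'

Answer: c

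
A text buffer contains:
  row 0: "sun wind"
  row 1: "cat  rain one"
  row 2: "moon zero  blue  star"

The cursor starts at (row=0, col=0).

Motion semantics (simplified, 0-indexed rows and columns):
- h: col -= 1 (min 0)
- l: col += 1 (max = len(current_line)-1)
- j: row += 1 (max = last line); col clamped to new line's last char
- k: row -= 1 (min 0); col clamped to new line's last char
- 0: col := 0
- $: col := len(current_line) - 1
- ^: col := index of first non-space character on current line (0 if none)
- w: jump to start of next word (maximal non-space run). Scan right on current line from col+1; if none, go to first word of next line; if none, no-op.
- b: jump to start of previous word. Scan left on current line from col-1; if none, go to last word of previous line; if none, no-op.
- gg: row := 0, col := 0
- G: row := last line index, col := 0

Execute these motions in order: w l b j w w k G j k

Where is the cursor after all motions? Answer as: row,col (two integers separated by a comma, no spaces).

Answer: 1,0

Derivation:
After 1 (w): row=0 col=4 char='w'
After 2 (l): row=0 col=5 char='i'
After 3 (b): row=0 col=4 char='w'
After 4 (j): row=1 col=4 char='_'
After 5 (w): row=1 col=5 char='r'
After 6 (w): row=1 col=10 char='o'
After 7 (k): row=0 col=7 char='d'
After 8 (G): row=2 col=0 char='m'
After 9 (j): row=2 col=0 char='m'
After 10 (k): row=1 col=0 char='c'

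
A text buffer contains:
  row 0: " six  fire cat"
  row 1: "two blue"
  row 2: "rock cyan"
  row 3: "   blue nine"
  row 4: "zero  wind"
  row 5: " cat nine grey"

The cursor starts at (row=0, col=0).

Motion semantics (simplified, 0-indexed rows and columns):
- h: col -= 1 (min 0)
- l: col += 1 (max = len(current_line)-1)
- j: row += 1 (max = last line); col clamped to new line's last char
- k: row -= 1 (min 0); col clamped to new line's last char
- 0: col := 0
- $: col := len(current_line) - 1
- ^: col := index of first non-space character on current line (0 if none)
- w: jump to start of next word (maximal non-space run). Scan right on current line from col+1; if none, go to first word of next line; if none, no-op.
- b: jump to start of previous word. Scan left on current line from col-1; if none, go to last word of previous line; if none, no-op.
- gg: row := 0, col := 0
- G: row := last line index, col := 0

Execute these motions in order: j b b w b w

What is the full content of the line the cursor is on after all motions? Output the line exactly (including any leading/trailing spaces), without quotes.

After 1 (j): row=1 col=0 char='t'
After 2 (b): row=0 col=11 char='c'
After 3 (b): row=0 col=6 char='f'
After 4 (w): row=0 col=11 char='c'
After 5 (b): row=0 col=6 char='f'
After 6 (w): row=0 col=11 char='c'

Answer:  six  fire cat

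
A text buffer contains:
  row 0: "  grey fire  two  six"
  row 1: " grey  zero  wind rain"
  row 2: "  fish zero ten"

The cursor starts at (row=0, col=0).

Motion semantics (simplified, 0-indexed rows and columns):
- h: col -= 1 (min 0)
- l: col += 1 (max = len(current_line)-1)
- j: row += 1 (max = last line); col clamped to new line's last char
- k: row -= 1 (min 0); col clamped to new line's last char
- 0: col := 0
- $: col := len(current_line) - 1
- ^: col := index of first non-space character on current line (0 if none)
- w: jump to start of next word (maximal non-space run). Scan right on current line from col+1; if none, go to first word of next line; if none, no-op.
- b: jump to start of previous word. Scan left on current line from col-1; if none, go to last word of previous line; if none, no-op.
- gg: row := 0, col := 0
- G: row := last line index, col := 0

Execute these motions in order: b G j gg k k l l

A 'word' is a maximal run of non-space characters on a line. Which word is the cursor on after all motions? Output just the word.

Answer: grey

Derivation:
After 1 (b): row=0 col=0 char='_'
After 2 (G): row=2 col=0 char='_'
After 3 (j): row=2 col=0 char='_'
After 4 (gg): row=0 col=0 char='_'
After 5 (k): row=0 col=0 char='_'
After 6 (k): row=0 col=0 char='_'
After 7 (l): row=0 col=1 char='_'
After 8 (l): row=0 col=2 char='g'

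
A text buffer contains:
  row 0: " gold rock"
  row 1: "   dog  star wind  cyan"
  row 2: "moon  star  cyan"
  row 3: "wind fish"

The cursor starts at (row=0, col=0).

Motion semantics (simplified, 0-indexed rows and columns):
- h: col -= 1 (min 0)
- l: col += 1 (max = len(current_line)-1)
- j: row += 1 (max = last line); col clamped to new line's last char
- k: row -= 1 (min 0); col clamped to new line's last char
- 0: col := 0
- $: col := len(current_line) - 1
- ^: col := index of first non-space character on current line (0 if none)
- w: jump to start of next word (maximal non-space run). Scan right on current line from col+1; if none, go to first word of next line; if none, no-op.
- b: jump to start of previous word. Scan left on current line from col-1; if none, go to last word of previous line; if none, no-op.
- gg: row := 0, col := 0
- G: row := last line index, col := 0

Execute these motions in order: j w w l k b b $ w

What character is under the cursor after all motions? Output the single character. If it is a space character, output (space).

Answer: d

Derivation:
After 1 (j): row=1 col=0 char='_'
After 2 (w): row=1 col=3 char='d'
After 3 (w): row=1 col=8 char='s'
After 4 (l): row=1 col=9 char='t'
After 5 (k): row=0 col=9 char='k'
After 6 (b): row=0 col=6 char='r'
After 7 (b): row=0 col=1 char='g'
After 8 ($): row=0 col=9 char='k'
After 9 (w): row=1 col=3 char='d'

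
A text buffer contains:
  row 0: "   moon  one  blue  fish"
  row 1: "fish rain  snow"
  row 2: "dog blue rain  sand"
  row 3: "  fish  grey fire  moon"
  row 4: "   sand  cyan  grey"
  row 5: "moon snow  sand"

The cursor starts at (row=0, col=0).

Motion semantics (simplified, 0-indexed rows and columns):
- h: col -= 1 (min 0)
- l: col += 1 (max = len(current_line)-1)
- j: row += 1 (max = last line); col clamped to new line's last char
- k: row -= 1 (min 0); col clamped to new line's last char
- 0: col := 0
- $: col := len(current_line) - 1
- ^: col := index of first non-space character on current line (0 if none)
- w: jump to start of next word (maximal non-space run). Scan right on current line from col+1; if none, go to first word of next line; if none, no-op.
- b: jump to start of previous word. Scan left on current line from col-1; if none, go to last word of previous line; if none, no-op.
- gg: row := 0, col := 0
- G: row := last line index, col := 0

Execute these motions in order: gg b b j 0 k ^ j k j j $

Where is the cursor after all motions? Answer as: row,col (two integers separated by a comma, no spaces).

After 1 (gg): row=0 col=0 char='_'
After 2 (b): row=0 col=0 char='_'
After 3 (b): row=0 col=0 char='_'
After 4 (j): row=1 col=0 char='f'
After 5 (0): row=1 col=0 char='f'
After 6 (k): row=0 col=0 char='_'
After 7 (^): row=0 col=3 char='m'
After 8 (j): row=1 col=3 char='h'
After 9 (k): row=0 col=3 char='m'
After 10 (j): row=1 col=3 char='h'
After 11 (j): row=2 col=3 char='_'
After 12 ($): row=2 col=18 char='d'

Answer: 2,18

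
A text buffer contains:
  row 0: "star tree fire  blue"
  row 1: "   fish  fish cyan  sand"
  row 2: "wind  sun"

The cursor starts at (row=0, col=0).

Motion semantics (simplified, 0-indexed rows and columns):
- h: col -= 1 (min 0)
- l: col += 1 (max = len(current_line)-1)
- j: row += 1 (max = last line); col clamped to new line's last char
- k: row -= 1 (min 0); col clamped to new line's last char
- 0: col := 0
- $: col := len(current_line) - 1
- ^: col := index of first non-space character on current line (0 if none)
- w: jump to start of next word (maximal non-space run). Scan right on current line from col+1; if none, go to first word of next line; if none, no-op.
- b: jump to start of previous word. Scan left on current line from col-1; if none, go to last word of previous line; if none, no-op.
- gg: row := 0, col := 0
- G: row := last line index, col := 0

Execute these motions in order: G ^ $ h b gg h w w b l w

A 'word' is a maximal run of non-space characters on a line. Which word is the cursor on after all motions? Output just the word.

After 1 (G): row=2 col=0 char='w'
After 2 (^): row=2 col=0 char='w'
After 3 ($): row=2 col=8 char='n'
After 4 (h): row=2 col=7 char='u'
After 5 (b): row=2 col=6 char='s'
After 6 (gg): row=0 col=0 char='s'
After 7 (h): row=0 col=0 char='s'
After 8 (w): row=0 col=5 char='t'
After 9 (w): row=0 col=10 char='f'
After 10 (b): row=0 col=5 char='t'
After 11 (l): row=0 col=6 char='r'
After 12 (w): row=0 col=10 char='f'

Answer: fire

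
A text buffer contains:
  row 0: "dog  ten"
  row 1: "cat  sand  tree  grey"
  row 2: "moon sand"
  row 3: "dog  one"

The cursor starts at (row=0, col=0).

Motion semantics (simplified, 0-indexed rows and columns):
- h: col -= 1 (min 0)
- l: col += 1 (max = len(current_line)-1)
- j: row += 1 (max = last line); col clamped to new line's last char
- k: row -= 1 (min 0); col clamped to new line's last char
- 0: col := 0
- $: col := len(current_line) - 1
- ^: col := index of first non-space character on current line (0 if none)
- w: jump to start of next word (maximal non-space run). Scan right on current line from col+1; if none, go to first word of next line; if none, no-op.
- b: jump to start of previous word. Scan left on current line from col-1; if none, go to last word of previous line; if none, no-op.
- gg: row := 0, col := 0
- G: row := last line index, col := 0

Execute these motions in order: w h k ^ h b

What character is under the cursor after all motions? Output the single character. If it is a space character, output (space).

Answer: d

Derivation:
After 1 (w): row=0 col=5 char='t'
After 2 (h): row=0 col=4 char='_'
After 3 (k): row=0 col=4 char='_'
After 4 (^): row=0 col=0 char='d'
After 5 (h): row=0 col=0 char='d'
After 6 (b): row=0 col=0 char='d'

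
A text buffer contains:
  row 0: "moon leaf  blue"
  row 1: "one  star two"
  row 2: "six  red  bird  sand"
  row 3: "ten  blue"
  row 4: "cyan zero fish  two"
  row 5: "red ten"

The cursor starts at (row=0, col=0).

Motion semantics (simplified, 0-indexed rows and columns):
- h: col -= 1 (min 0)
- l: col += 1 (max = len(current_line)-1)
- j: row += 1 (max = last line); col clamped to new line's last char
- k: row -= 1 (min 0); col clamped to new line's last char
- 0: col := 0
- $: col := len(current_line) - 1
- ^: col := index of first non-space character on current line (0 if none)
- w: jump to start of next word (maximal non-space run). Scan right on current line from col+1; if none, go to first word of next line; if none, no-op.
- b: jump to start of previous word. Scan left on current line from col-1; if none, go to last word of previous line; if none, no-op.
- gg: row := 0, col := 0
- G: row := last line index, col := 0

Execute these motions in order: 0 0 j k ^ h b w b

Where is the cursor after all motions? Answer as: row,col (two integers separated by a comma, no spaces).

Answer: 0,0

Derivation:
After 1 (0): row=0 col=0 char='m'
After 2 (0): row=0 col=0 char='m'
After 3 (j): row=1 col=0 char='o'
After 4 (k): row=0 col=0 char='m'
After 5 (^): row=0 col=0 char='m'
After 6 (h): row=0 col=0 char='m'
After 7 (b): row=0 col=0 char='m'
After 8 (w): row=0 col=5 char='l'
After 9 (b): row=0 col=0 char='m'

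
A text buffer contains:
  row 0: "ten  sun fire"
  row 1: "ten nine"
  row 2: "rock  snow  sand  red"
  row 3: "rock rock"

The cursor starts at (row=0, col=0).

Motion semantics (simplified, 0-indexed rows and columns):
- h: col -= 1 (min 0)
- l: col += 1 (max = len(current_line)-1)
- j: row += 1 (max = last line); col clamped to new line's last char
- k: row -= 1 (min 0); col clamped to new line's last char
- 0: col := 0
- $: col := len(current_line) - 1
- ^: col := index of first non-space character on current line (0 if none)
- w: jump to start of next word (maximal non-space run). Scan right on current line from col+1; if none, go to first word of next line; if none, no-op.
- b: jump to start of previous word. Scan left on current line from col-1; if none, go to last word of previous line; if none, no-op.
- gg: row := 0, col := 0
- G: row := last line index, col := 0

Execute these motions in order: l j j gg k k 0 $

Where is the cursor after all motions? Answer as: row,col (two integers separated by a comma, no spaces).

After 1 (l): row=0 col=1 char='e'
After 2 (j): row=1 col=1 char='e'
After 3 (j): row=2 col=1 char='o'
After 4 (gg): row=0 col=0 char='t'
After 5 (k): row=0 col=0 char='t'
After 6 (k): row=0 col=0 char='t'
After 7 (0): row=0 col=0 char='t'
After 8 ($): row=0 col=12 char='e'

Answer: 0,12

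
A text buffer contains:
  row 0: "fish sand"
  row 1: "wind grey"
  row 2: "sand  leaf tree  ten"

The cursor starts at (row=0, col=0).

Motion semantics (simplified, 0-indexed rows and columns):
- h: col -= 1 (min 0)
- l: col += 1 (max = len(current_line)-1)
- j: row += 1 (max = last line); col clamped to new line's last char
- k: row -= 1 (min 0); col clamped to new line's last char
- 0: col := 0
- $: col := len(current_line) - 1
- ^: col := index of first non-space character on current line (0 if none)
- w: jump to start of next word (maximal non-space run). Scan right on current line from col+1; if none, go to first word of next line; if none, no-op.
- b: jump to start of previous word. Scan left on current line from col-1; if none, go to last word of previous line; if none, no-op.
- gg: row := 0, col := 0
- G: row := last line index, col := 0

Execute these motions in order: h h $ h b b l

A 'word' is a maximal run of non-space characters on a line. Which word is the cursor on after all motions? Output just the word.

After 1 (h): row=0 col=0 char='f'
After 2 (h): row=0 col=0 char='f'
After 3 ($): row=0 col=8 char='d'
After 4 (h): row=0 col=7 char='n'
After 5 (b): row=0 col=5 char='s'
After 6 (b): row=0 col=0 char='f'
After 7 (l): row=0 col=1 char='i'

Answer: fish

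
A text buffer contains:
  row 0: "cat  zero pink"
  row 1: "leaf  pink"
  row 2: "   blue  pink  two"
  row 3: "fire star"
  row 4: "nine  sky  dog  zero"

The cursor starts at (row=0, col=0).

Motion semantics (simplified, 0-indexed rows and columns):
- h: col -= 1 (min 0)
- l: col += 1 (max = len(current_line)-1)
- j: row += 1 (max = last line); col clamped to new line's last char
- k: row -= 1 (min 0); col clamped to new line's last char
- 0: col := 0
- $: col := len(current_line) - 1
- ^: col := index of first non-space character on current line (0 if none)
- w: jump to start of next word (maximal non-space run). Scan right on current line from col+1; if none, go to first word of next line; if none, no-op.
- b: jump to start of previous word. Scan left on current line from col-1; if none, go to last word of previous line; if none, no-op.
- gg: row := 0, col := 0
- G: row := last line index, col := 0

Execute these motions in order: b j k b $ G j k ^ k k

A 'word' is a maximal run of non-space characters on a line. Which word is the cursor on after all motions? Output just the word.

Answer: leaf

Derivation:
After 1 (b): row=0 col=0 char='c'
After 2 (j): row=1 col=0 char='l'
After 3 (k): row=0 col=0 char='c'
After 4 (b): row=0 col=0 char='c'
After 5 ($): row=0 col=13 char='k'
After 6 (G): row=4 col=0 char='n'
After 7 (j): row=4 col=0 char='n'
After 8 (k): row=3 col=0 char='f'
After 9 (^): row=3 col=0 char='f'
After 10 (k): row=2 col=0 char='_'
After 11 (k): row=1 col=0 char='l'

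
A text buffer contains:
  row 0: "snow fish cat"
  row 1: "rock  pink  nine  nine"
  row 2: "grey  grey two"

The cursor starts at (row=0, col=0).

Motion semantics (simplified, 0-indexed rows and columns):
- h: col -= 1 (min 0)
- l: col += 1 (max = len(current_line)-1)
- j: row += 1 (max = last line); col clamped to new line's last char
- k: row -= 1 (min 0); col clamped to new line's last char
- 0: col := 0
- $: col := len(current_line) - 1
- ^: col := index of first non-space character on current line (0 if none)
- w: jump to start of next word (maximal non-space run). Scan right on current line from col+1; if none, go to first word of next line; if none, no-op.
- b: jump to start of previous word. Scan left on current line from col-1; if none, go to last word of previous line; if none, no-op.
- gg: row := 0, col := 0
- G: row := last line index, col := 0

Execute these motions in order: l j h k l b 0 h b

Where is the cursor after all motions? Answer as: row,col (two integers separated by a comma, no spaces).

Answer: 0,0

Derivation:
After 1 (l): row=0 col=1 char='n'
After 2 (j): row=1 col=1 char='o'
After 3 (h): row=1 col=0 char='r'
After 4 (k): row=0 col=0 char='s'
After 5 (l): row=0 col=1 char='n'
After 6 (b): row=0 col=0 char='s'
After 7 (0): row=0 col=0 char='s'
After 8 (h): row=0 col=0 char='s'
After 9 (b): row=0 col=0 char='s'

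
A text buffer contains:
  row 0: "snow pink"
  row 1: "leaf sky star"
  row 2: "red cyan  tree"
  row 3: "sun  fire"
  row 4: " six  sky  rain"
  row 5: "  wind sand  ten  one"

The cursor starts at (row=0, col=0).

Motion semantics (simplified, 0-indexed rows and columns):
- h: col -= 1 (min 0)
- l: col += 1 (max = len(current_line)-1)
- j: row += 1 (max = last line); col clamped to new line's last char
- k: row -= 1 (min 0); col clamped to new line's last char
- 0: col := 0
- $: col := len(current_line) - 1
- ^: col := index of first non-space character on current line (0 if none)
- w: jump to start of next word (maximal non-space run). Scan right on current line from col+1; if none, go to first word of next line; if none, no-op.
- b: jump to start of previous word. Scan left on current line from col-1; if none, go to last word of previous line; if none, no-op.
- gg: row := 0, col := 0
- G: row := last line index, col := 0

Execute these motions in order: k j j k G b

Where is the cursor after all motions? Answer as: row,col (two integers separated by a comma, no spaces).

Answer: 4,11

Derivation:
After 1 (k): row=0 col=0 char='s'
After 2 (j): row=1 col=0 char='l'
After 3 (j): row=2 col=0 char='r'
After 4 (k): row=1 col=0 char='l'
After 5 (G): row=5 col=0 char='_'
After 6 (b): row=4 col=11 char='r'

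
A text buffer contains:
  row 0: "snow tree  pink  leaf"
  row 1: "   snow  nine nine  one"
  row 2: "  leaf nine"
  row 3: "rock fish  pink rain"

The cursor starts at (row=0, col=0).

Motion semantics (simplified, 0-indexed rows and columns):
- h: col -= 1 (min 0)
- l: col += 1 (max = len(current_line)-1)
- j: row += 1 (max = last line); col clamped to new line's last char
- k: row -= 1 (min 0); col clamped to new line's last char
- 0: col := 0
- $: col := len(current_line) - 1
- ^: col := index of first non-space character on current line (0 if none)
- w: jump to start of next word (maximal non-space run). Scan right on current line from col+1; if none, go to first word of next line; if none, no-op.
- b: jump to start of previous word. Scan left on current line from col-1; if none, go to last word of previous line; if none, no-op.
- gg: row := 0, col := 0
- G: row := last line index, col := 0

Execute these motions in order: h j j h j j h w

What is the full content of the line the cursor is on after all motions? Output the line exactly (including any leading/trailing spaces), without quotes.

Answer: rock fish  pink rain

Derivation:
After 1 (h): row=0 col=0 char='s'
After 2 (j): row=1 col=0 char='_'
After 3 (j): row=2 col=0 char='_'
After 4 (h): row=2 col=0 char='_'
After 5 (j): row=3 col=0 char='r'
After 6 (j): row=3 col=0 char='r'
After 7 (h): row=3 col=0 char='r'
After 8 (w): row=3 col=5 char='f'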